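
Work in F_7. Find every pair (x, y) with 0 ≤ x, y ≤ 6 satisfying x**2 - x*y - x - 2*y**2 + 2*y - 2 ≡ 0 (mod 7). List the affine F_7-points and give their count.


Affine F_7-points: {(0, 3), (0, 5), (2, 0), (4, 3), (6, 0), (6, 5)}; count = 6.

For each of the 49 pairs (x, y) ∈ F_7², evaluate f(x, y) mod 7. Record the zeros.
  x = 0: [0↦5, 1↦5, 2↦1, 3↦0, 4↦2, 5↦0, 6↦1]  zeros at y ∈ {3, 5}
  x = 1: [0↦5, 1↦4, 2↦6, 3↦4, 4↦5, 5↦2, 6↦2]  zeros at y ∈ ∅
  x = 2: [0↦0, 1↦5, 2↦6, 3↦3, 4↦3, 5↦6, 6↦5]  zeros at y ∈ {0}
  x = 3: [0↦4, 1↦1, 2↦1, 3↦4, 4↦3, 5↦5, 6↦3]  zeros at y ∈ ∅
  x = 4: [0↦3, 1↦6, 2↦5, 3↦0, 4↦5, 5↦6, 6↦3]  zeros at y ∈ {3}
  x = 5: [0↦4, 1↦6, 2↦4, 3↦5, 4↦2, 5↦2, 6↦5]  zeros at y ∈ ∅
  x = 6: [0↦0, 1↦1, 2↦5, 3↦5, 4↦1, 5↦0, 6↦2]  zeros at y ∈ {0, 5}
Collecting zeros: affine points = {(0, 3), (0, 5), (2, 0), (4, 3), (6, 0), (6, 5)}.
Total count |C(F_7)_aff| = 6.


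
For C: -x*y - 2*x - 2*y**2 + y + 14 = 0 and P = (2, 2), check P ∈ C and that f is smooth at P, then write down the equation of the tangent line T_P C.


Tangent line at P: -4*x - 9*y + 26 = 0.

Step 1: f(2, 2) = 0, so P lies on C.
Step 2: partial derivatives
  f_x(x, y) = -y - 2, f_y(x, y) = -x - 4*y + 1.
  f_x(P) = -4, f_y(P) = -9 (gradient nonzero, so P is smooth).
Step 3: tangent line at P: -4·(x − 2) + -9·(y − 2) = 0.
Expanding: -4*x - 9*y + 26 = 0.


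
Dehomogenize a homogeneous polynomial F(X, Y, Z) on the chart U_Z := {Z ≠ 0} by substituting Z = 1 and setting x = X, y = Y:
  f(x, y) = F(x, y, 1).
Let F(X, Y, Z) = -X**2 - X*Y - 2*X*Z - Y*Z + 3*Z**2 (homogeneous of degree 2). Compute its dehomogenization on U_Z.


f(x, y) = -x**2 - x*y - 2*x - y + 3

On U_Z we set Z = 1. Each monomial c·X^i·Y^j·Z^k in F becomes c·x^i·y^j·1^k = c·x^i·y^j.
Substituting Z = 1: F(X, Y, 1) = -x**2 - x*y - 2*x - y + 3.
Note: deg(f) ≤ deg(F) = 2; strict inequality happens when F is divisible by Z (lost terms).


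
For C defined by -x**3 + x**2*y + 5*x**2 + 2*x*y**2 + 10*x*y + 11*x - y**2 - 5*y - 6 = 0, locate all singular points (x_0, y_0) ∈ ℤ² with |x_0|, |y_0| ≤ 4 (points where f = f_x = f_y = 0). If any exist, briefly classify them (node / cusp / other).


Singular points: {(1, -3)}; classification: node.

Compute partial derivatives:
  f_x = -3*x**2 + 2*x*y + 10*x + 2*y**2 + 10*y + 11.
  f_y = x**2 + 4*x*y + 10*x - 2*y - 5.
Scan x_0 ∈ {−4, ..., 4}. For each x_0, f_y(x_0, y) is a polynomial in y; find its integer roots y ∈ {−4, ..., 4}, then test f_x and f at those candidates.
  x = -4: f_y(-4, y) = -18*y - 29; no integer root y with |y| ≤ 4.
  x = -3: f_y(-3, y) = -14*y - 26; no integer root y with |y| ≤ 4.
  x = -2: f_y(-2, y) = -10*y - 21; no integer root y with |y| ≤ 4.
  x = -1: f_y(-1, y) = -6*y - 14; no integer root y with |y| ≤ 4.
  x = 0: f_y(0, y) = -2*y - 5; no integer root y with |y| ≤ 4.
  x = 1: f_y(1, y) = 2*y + 6; vanishes at y ∈ {-3}. (1, -3): f_x = 0, f = 0 — SINGULAR.
  x = 2: f_y(2, y) = 6*y + 19; no integer root y with |y| ≤ 4.
  x = 3: f_y(3, y) = 10*y + 34; no integer root y with |y| ≤ 4.
  x = 4: f_y(4, y) = 14*y + 51; no integer root y with |y| ≤ 4.
Only singular point on the grid: (1, -3).
Classify: substitute x = 1 + u, y = -3 + v and expand: f = -u**3 + u**2*v - u**2 + 2*u*v**2 + v**2.
No constant or linear terms (consistent with a singular point). Quadratic part: -u**2 + v**2. Cubic part: -u**3 + u**2*v + 2*u*v**2.
The quadratic part v**2 - u**2 = (v − u)(v + u) splits into two distinct linear factors, so there are two distinct tangent lines y − -3 = ±(x − 1) — this is a node (ordinary double point).
Classification: node.


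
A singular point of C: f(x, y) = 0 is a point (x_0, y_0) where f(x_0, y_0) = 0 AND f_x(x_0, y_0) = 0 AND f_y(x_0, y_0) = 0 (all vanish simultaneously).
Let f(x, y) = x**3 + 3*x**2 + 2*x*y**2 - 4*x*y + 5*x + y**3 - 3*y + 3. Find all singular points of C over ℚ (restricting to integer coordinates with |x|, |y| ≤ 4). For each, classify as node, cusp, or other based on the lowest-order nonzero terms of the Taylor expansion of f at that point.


Singular points: {(-1, 1)}; classification: cusp.

Compute partial derivatives:
  f_x = 3*x**2 + 6*x + 2*y**2 - 4*y + 5.
  f_y = 4*x*y - 4*x + 3*y**2 - 3.
Scan x_0 ∈ {−4, ..., 4}. For each x_0, f_y(x_0, y) is a polynomial in y; find its integer roots y ∈ {−4, ..., 4}, then test f_x and f at those candidates.
  x = -4: f_y(-4, y) = 3*y**2 - 16*y + 13; vanishes at y ∈ {1}. (-4, 1): f_x = 27 ≠ 0.
  x = -3: f_y(-3, y) = 3*y**2 - 12*y + 9; vanishes at y ∈ {1, 3}. (-3, 1): f_x = 12 ≠ 0; (-3, 3): f_x = 20 ≠ 0.
  x = -2: f_y(-2, y) = 3*y**2 - 8*y + 5; vanishes at y ∈ {1}. (-2, 1): f_x = 3 ≠ 0.
  x = -1: f_y(-1, y) = 3*y**2 - 4*y + 1; vanishes at y ∈ {1}. (-1, 1): f_x = 0, f = 0 — SINGULAR.
  x = 0: f_y(0, y) = 3*y**2 - 3; vanishes at y ∈ {-1, 1}. (0, -1): f_x = 11 ≠ 0; (0, 1): f_x = 3 ≠ 0.
  x = 1: f_y(1, y) = 3*y**2 + 4*y - 7; vanishes at y ∈ {1}. (1, 1): f_x = 12 ≠ 0.
  x = 2: f_y(2, y) = 3*y**2 + 8*y - 11; vanishes at y ∈ {1}. (2, 1): f_x = 27 ≠ 0.
  x = 3: f_y(3, y) = 3*y**2 + 12*y - 15; vanishes at y ∈ {1}. (3, 1): f_x = 48 ≠ 0.
  x = 4: f_y(4, y) = 3*y**2 + 16*y - 19; vanishes at y ∈ {1}. (4, 1): f_x = 75 ≠ 0.
Only singular point on the grid: (-1, 1).
Classify: substitute x = -1 + u, y = 1 + v and expand: f = u**3 + 2*u*v**2 + v**3 + v**2.
No constant or linear terms (consistent with a singular point). Quadratic part: v**2. Cubic part: u**3 + 2*u*v**2 + v**3.
The quadratic part v**2 is a perfect square, so there is a single (double) tangent line v = 0, i.e. y = 1. Restricting the cubic part to that line (v = 0) leaves u**3 ≠ 0, so f is not divisible by v and the branch is v² ≈ -u**3 to lowest order — this is a cusp.
Classification: cusp.


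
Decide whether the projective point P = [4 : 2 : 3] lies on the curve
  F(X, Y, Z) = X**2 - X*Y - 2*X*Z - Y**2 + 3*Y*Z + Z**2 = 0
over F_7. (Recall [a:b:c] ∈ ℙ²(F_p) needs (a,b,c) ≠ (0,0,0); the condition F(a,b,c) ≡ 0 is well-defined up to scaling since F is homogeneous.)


F(4,2,3) ≡ 0 (mod 7); P is on the curve.

Evaluate F(4, 2, 3) term-by-term (mod 7).
  X**2 ↦ 1·16·1·1 = 16
  -X*Y ↦ -1·4·2·1 = -8
  -2*X*Z ↦ -2·4·1·3 = -24
  -Y**2 ↦ -1·1·4·1 = -4
  3*Y*Z ↦ 3·1·2·3 = 18
  Z**2 ↦ 1·1·1·9 = 9
Sum: F(4, 2, 3) = (16) + (-8) + (-24) + (-4) + (18) + (9) = 7.
Reducing mod 7: 7 ≡ 0 (mod 7).
Since F(a, b, c) ≡ 0 (mod 7), P lies on the curve.


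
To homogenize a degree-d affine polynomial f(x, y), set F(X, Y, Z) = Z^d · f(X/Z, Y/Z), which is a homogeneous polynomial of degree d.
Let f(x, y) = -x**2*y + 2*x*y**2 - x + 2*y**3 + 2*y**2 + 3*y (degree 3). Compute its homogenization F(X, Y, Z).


F(X, Y, Z) = -X**2*Y + 2*X*Y**2 - X*Z**2 + 2*Y**3 + 2*Y**2*Z + 3*Y*Z**2

deg(f) = 3.
Substitute x = X/Z, y = Y/Z into f, then multiply by Z^3.
  monomial -1·x^2·y^1 ↦ -1·X^2·Y^1·Z^0.
  monomial 2·x^1·y^2 ↦ 2·X^1·Y^2·Z^0.
  monomial -1·x^1·y^0 ↦ -1·X^1·Y^0·Z^2.
  monomial 2·x^0·y^3 ↦ 2·X^0·Y^3·Z^0.
  monomial 2·x^0·y^2 ↦ 2·X^0·Y^2·Z^1.
  monomial 3·x^0·y^1 ↦ 3·X^0·Y^1·Z^2.
Collecting: F(X, Y, Z) = -X**2*Y + 2*X*Y**2 - X*Z**2 + 2*Y**3 + 2*Y**2*Z + 3*Y*Z**2.


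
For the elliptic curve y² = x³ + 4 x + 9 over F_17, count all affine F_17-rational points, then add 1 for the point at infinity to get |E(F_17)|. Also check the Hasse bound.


Affine points = {(0, 3), (0, 14), (2, 5), (2, 12), (4, 2), (4, 15), (5, 1), (5, 16), (8, 3), (8, 14), (9, 3), (9, 14), (12, 0), (14, 2), (14, 15), (16, 2), (16, 15)}; affine count = 17; |E(F_17)| = 18.

Discriminant check: Δ ∝ 4a³ + 27b² = 4·4³ + 27·9² = 4·64 + 27·81 ≡ 12 (mod 17). Nonzero ⇒ E is nonsingular.
For each x ∈ F_17, compute rhs = x³ + 4·x + 9 mod 17, then count y ∈ F_17 with y² ≡ rhs.
  x = 0: rhs = 9, matching y values: 3, 14 (2 points).
  x = 1: rhs = 14, matching y values: none (0 points).
  x = 2: rhs = 8, matching y values: 5, 12 (2 points).
  x = 3: rhs = 14, matching y values: none (0 points).
  x = 4: rhs = 4, matching y values: 2, 15 (2 points).
  x = 5: rhs = 1, matching y values: 1, 16 (2 points).
  x = 6: rhs = 11, matching y values: none (0 points).
  x = 7: rhs = 6, matching y values: none (0 points).
  x = 8: rhs = 9, matching y values: 3, 14 (2 points).
  x = 9: rhs = 9, matching y values: 3, 14 (2 points).
  x = 10: rhs = 12, matching y values: none (0 points).
  x = 11: rhs = 7, matching y values: none (0 points).
  x = 12: rhs = 0, matching y values: 0 (1 points).
  x = 13: rhs = 14, matching y values: none (0 points).
  x = 14: rhs = 4, matching y values: 2, 15 (2 points).
  x = 15: rhs = 10, matching y values: none (0 points).
  x = 16: rhs = 4, matching y values: 2, 15 (2 points).
Total affine count: 17.
Full point count |E(F_17)| = 17 + 1 = 18.
Hasse bound: |18 − (17+1)| = |0| = 0 ≤ 2√17 ≈ 8.2462 ✓.


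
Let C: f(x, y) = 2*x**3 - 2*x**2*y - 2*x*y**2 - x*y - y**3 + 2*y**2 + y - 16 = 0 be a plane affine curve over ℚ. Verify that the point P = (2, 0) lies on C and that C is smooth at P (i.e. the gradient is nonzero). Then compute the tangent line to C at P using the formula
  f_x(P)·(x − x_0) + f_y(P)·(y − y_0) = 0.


Tangent line at P: 24*x - 9*y - 48 = 0.

Step 1: f(2, 0) = 0, so P lies on C.
Step 2: partial derivatives
  f_x(x, y) = 6*x**2 - 4*x*y - 2*y**2 - y, f_y(x, y) = -2*x**2 - 4*x*y - x - 3*y**2 + 4*y + 1.
  f_x(P) = 24, f_y(P) = -9 (gradient nonzero, so P is smooth).
Step 3: tangent line at P: 24·(x − 2) + -9·(y − 0) = 0.
Expanding: 24*x - 9*y - 48 = 0.


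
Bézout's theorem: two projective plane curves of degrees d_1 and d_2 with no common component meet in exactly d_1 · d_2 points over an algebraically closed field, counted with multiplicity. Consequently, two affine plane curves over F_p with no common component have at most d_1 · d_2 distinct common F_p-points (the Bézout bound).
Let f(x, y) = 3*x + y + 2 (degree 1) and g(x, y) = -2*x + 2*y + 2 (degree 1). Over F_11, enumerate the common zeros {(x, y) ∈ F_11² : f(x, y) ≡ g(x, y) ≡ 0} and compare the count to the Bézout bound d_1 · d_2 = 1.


Common zeros: {(8, 7)}; count = 1; Bézout bound = 1.

deg(f) = 1, deg(g) = 1, so Bézout bound = 1.
Scan x ∈ F_11. For each x, list the y ∈ F_11 with f(x, y) ≡ 0 and those with g(x, y) ≡ 0 (mod 11); the common zeros in that column are the intersection.
  x = 0: f ≡ 0 at y ∈ {9}; g ≡ 0 at y ∈ {10}; common: ∅.
  x = 1: f ≡ 0 at y ∈ {6}; g ≡ 0 at y ∈ {0}; common: ∅.
  x = 2: f ≡ 0 at y ∈ {3}; g ≡ 0 at y ∈ {1}; common: ∅.
  x = 3: f ≡ 0 at y ∈ {0}; g ≡ 0 at y ∈ {2}; common: ∅.
  x = 4: f ≡ 0 at y ∈ {8}; g ≡ 0 at y ∈ {3}; common: ∅.
  x = 5: f ≡ 0 at y ∈ {5}; g ≡ 0 at y ∈ {4}; common: ∅.
  x = 6: f ≡ 0 at y ∈ {2}; g ≡ 0 at y ∈ {5}; common: ∅.
  x = 7: f ≡ 0 at y ∈ {10}; g ≡ 0 at y ∈ {6}; common: ∅.
  x = 8: f ≡ 0 at y ∈ {7}; g ≡ 0 at y ∈ {7}; common: {7}.
  x = 9: f ≡ 0 at y ∈ {4}; g ≡ 0 at y ∈ {8}; common: ∅.
  x = 10: f ≡ 0 at y ∈ {1}; g ≡ 0 at y ∈ {9}; common: ∅.
Collecting: common zeros = {(8, 7)}, so the count is 1.
Comparison with the Bézout bound: 1 ≤ 1 = deg(f)·deg(g), as expected for curves with no common component (the bound is attained).


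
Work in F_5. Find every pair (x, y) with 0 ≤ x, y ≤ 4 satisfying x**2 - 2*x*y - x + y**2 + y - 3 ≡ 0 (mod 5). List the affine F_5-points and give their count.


Affine F_5-points: ∅; count = 0.

For each of the 25 pairs (x, y) ∈ F_5², evaluate f(x, y) mod 5. Record the zeros.
  x = 0: [0↦2, 1↦4, 2↦3, 3↦4, 4↦2]  zeros at y ∈ ∅
  x = 1: [0↦2, 1↦2, 2↦4, 3↦3, 4↦4]  zeros at y ∈ ∅
  x = 2: [0↦4, 1↦2, 2↦2, 3↦4, 4↦3]  zeros at y ∈ ∅
  x = 3: [0↦3, 1↦4, 2↦2, 3↦2, 4↦4]  zeros at y ∈ ∅
  x = 4: [0↦4, 1↦3, 2↦4, 3↦2, 4↦2]  zeros at y ∈ ∅
Collecting zeros: affine points = ∅.
Total count |C(F_5)_aff| = 0.


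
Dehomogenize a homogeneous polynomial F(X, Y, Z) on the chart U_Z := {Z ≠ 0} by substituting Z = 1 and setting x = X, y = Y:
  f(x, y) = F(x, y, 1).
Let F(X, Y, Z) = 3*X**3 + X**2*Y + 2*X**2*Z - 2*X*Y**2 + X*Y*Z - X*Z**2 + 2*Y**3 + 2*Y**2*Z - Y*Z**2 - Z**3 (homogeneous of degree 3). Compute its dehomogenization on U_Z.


f(x, y) = 3*x**3 + x**2*y + 2*x**2 - 2*x*y**2 + x*y - x + 2*y**3 + 2*y**2 - y - 1

On U_Z we set Z = 1. Each monomial c·X^i·Y^j·Z^k in F becomes c·x^i·y^j·1^k = c·x^i·y^j.
Substituting Z = 1: F(X, Y, 1) = 3*x**3 + x**2*y + 2*x**2 - 2*x*y**2 + x*y - x + 2*y**3 + 2*y**2 - y - 1.
Note: deg(f) ≤ deg(F) = 3; strict inequality happens when F is divisible by Z (lost terms).


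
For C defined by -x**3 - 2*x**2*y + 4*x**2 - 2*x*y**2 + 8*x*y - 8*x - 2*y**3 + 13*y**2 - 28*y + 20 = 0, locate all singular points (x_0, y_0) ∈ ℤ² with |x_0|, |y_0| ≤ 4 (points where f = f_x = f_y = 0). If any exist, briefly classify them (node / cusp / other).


Singular points: {(0, 2)}; classification: cusp.

Compute partial derivatives:
  f_x = -3*x**2 - 4*x*y + 8*x - 2*y**2 + 8*y - 8.
  f_y = -2*x**2 - 4*x*y + 8*x - 6*y**2 + 26*y - 28.
Scan x_0 ∈ {−4, ..., 4}. For each x_0, f_y(x_0, y) is a polynomial in y; find its integer roots y ∈ {−4, ..., 4}, then test f_x and f at those candidates.
  x = -4: f_y(-4, y) = -6*y**2 + 42*y - 92; no integer root y with |y| ≤ 4.
  x = -3: f_y(-3, y) = -6*y**2 + 38*y - 70; no integer root y with |y| ≤ 4.
  x = -2: f_y(-2, y) = -6*y**2 + 34*y - 52; no integer root y with |y| ≤ 4.
  x = -1: f_y(-1, y) = -6*y**2 + 30*y - 38; no integer root y with |y| ≤ 4.
  x = 0: f_y(0, y) = -6*y**2 + 26*y - 28; vanishes at y ∈ {2}. (0, 2): f_x = 0, f = 0 — SINGULAR.
  x = 1: f_y(1, y) = -6*y**2 + 22*y - 22; no integer root y with |y| ≤ 4.
  x = 2: f_y(2, y) = -6*y**2 + 18*y - 20; no integer root y with |y| ≤ 4.
  x = 3: f_y(3, y) = -6*y**2 + 14*y - 22; no integer root y with |y| ≤ 4.
  x = 4: f_y(4, y) = -6*y**2 + 10*y - 28; no integer root y with |y| ≤ 4.
Only singular point on the grid: (0, 2).
Classify: substitute x = 0 + u, y = 2 + v and expand: f = -u**3 - 2*u**2*v - 2*u*v**2 - 2*v**3 + v**2.
No constant or linear terms (consistent with a singular point). Quadratic part: v**2. Cubic part: -u**3 - 2*u**2*v - 2*u*v**2 - 2*v**3.
The quadratic part v**2 is a perfect square, so there is a single (double) tangent line v = 0, i.e. y = 2. Restricting the cubic part to that line (v = 0) leaves -u**3 ≠ 0, so f is not divisible by v and the branch is v² ≈ u**3 to lowest order — this is a cusp.
Classification: cusp.


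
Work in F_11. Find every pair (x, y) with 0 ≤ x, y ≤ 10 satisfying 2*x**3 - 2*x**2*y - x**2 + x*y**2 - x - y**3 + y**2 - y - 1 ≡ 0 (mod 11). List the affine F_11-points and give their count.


Affine F_11-points: {(0, 3), (0, 6), (2, 10), (3, 2), (5, 5), (5, 7), (7, 4), (7, 5), (7, 10), (10, 5), (10, 8), (10, 9)}; count = 12.

For each of the 121 pairs (x, y) ∈ F_11², evaluate f(x, y) mod 11. Record the zeros.
  x = 0: [0↦10, 1↦9, 2↦4, 3↦0, 4↦2, 5↦4, 6↦0, 7↦6, 8↦5, 9↦2, 10↦2]  zeros at y ∈ {3, 6}
  x = 1: [0↦10, 1↦8, 2↦4, 3↦3, 4↦10, 5↦8, 6↦2, 7↦8, 8↦9, 9↦10, 10↦5]  zeros at y ∈ ∅
  x = 2: [0↦9, 1↦2, 2↦6, 3↦4, 4↦1, 5↦2, 6↦1, 7↦3, 8↦2, 9↦3, 10↦0]  zeros at y ∈ {10}
  x = 3: [0↦8, 1↦3, 2↦0, 3↦4, 4↦9, 5↦9, 6↦9, 7↦3, 8↦7, 9↦4, 10↦10]  zeros at y ∈ {2}
  x = 4: [0↦8, 1↦1, 2↦9, 3↦4, 4↦2, 5↦8, 6↦5, 7↦9, 8↦3, 9↦3, 10↦3]  zeros at y ∈ ∅
  x = 5: [0↦10, 1↦8, 2↦1, 3↦5, 4↦3, 5↦0, 6↦1, 7↦0, 8↦2, 9↦1, 10↦2]  zeros at y ∈ {5, 7}
  x = 6: [0↦4, 1↦3, 2↦10, 3↦8, 4↦2, 5↦8, 6↦9, 7↦10, 8↦5, 9↦10, 10↦8]  zeros at y ∈ ∅
  x = 7: [0↦2, 1↦9, 2↦4, 3↦3, 4↦0, 5↦0, 6↦8, 7↦7, 8↦2, 9↦9, 10↦0]  zeros at y ∈ {4, 5, 10}
  x = 8: [0↦5, 1↦5, 2↦6, 3↦2, 4↦9, 5↦10, 6↦10, 7↦3, 8↦5, 9↦10, 10↦1]  zeros at y ∈ ∅
  x = 9: [0↦3, 1↦3, 2↦6, 3↦6, 4↦8, 5↦6, 6↦5, 7↦10, 8↦4, 9↦3, 10↦1]  zeros at y ∈ ∅
  x = 10: [0↦8, 1↦4, 2↦5, 3↦5, 4↦9, 5↦0, 6↦5, 7↦7, 8↦0, 9↦0, 10↦1]  zeros at y ∈ {5, 8, 9}
Collecting zeros: affine points = {(0, 3), (0, 6), (2, 10), (3, 2), (5, 5), (5, 7), (7, 4), (7, 5), (7, 10), (10, 5), (10, 8), (10, 9)}.
Total count |C(F_11)_aff| = 12.


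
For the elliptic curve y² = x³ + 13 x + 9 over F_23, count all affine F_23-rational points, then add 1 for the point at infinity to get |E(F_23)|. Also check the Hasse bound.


Affine points = {(0, 3), (0, 20), (1, 0), (3, 11), (3, 12), (6, 2), (6, 21), (7, 11), (7, 12), (8, 2), (8, 21), (9, 2), (9, 21), (10, 9), (10, 14), (13, 11), (13, 12), (16, 9), (16, 14), (18, 7), (18, 16), (19, 10), (19, 13), (20, 9), (20, 14), (22, 8), (22, 15)}; affine count = 27; |E(F_23)| = 28.

Discriminant check: Δ ∝ 4a³ + 27b² = 4·13³ + 27·9² = 4·2197 + 27·81 ≡ 4 (mod 23). Nonzero ⇒ E is nonsingular.
For each x ∈ F_23, compute rhs = x³ + 13·x + 9 mod 23, then count y ∈ F_23 with y² ≡ rhs.
  x = 0: rhs = 9, matching y values: 3, 20 (2 points).
  x = 1: rhs = 0, matching y values: 0 (1 points).
  x = 2: rhs = 20, matching y values: none (0 points).
  x = 3: rhs = 6, matching y values: 11, 12 (2 points).
  x = 4: rhs = 10, matching y values: none (0 points).
  x = 5: rhs = 15, matching y values: none (0 points).
  x = 6: rhs = 4, matching y values: 2, 21 (2 points).
  x = 7: rhs = 6, matching y values: 11, 12 (2 points).
  x = 8: rhs = 4, matching y values: 2, 21 (2 points).
  x = 9: rhs = 4, matching y values: 2, 21 (2 points).
  x = 10: rhs = 12, matching y values: 9, 14 (2 points).
  x = 11: rhs = 11, matching y values: none (0 points).
  x = 12: rhs = 7, matching y values: none (0 points).
  x = 13: rhs = 6, matching y values: 11, 12 (2 points).
  x = 14: rhs = 14, matching y values: none (0 points).
  x = 15: rhs = 14, matching y values: none (0 points).
  x = 16: rhs = 12, matching y values: 9, 14 (2 points).
  x = 17: rhs = 14, matching y values: none (0 points).
  x = 18: rhs = 3, matching y values: 7, 16 (2 points).
  x = 19: rhs = 8, matching y values: 10, 13 (2 points).
  x = 20: rhs = 12, matching y values: 9, 14 (2 points).
  x = 21: rhs = 21, matching y values: none (0 points).
  x = 22: rhs = 18, matching y values: 8, 15 (2 points).
Total affine count: 27.
Full point count |E(F_23)| = 27 + 1 = 28.
Hasse bound: |28 − (23+1)| = |4| = 4 ≤ 2√23 ≈ 9.5917 ✓.


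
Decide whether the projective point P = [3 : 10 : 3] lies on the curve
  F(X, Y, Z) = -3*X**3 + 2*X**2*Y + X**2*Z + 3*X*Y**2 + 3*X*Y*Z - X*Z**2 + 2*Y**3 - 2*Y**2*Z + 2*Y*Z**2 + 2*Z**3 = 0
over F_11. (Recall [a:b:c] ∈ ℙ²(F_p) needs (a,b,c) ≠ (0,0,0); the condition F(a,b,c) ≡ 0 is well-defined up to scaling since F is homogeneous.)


F(3,10,3) ≡ 10 (mod 11); P is NOT on the curve.

Evaluate F(3, 10, 3) term-by-term (mod 11).
  -3*X**3 ↦ -3·27·1·1 = -81
  2*X**2*Y ↦ 2·9·10·1 = 180
  X**2*Z ↦ 1·9·1·3 = 27
  3*X*Y**2 ↦ 3·3·100·1 = 900
  3*X*Y*Z ↦ 3·3·10·3 = 270
  -X*Z**2 ↦ -1·3·1·9 = -27
  2*Y**3 ↦ 2·1·1000·1 = 2000
  -2*Y**2*Z ↦ -2·1·100·3 = -600
  2*Y*Z**2 ↦ 2·1·10·9 = 180
  2*Z**3 ↦ 2·1·1·27 = 54
Sum: F(3, 10, 3) = (-81) + (180) + (27) + (900) + (270) + (-27) + (2000) + (-600) + (180) + (54) = 2903.
Reducing mod 11: 2903 ≡ 10 (mod 11).
Since F(a, b, c) ≡ 10 ≠ 0 (mod 11), P does NOT lie on the curve.


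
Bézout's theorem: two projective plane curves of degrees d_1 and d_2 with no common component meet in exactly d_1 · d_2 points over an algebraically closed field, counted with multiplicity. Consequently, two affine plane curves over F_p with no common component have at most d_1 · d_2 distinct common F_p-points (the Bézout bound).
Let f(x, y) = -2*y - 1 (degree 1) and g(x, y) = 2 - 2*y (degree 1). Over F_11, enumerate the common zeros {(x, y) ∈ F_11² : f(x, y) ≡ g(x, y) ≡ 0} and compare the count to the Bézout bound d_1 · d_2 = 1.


Common zeros: ∅; count = 0; Bézout bound = 1.

deg(f) = 1, deg(g) = 1, so Bézout bound = 1.
Scan x ∈ F_11. For each x, list the y ∈ F_11 with f(x, y) ≡ 0 and those with g(x, y) ≡ 0 (mod 11); the common zeros in that column are the intersection.
  x = 0: f ≡ 0 at y ∈ {5}; g ≡ 0 at y ∈ {1}; common: ∅.
  x = 1: f ≡ 0 at y ∈ {5}; g ≡ 0 at y ∈ {1}; common: ∅.
  x = 2: f ≡ 0 at y ∈ {5}; g ≡ 0 at y ∈ {1}; common: ∅.
  x = 3: f ≡ 0 at y ∈ {5}; g ≡ 0 at y ∈ {1}; common: ∅.
  x = 4: f ≡ 0 at y ∈ {5}; g ≡ 0 at y ∈ {1}; common: ∅.
  x = 5: f ≡ 0 at y ∈ {5}; g ≡ 0 at y ∈ {1}; common: ∅.
  x = 6: f ≡ 0 at y ∈ {5}; g ≡ 0 at y ∈ {1}; common: ∅.
  x = 7: f ≡ 0 at y ∈ {5}; g ≡ 0 at y ∈ {1}; common: ∅.
  x = 8: f ≡ 0 at y ∈ {5}; g ≡ 0 at y ∈ {1}; common: ∅.
  x = 9: f ≡ 0 at y ∈ {5}; g ≡ 0 at y ∈ {1}; common: ∅.
  x = 10: f ≡ 0 at y ∈ {5}; g ≡ 0 at y ∈ {1}; common: ∅.
Collecting: common zeros = ∅, so the count is 0.
Comparison with the Bézout bound: 0 ≤ 1 = deg(f)·deg(g), as expected for curves with no common component (the affine F_11-count falls short of the bound because intersections may lie at infinity, over extension fields, or carry multiplicity).


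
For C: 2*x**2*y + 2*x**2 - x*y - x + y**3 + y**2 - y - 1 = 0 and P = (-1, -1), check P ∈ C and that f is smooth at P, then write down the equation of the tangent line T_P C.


Tangent line at P: 3*y + 3 = 0.

Step 1: f(-1, -1) = 0, so P lies on C.
Step 2: partial derivatives
  f_x(x, y) = 4*x*y + 4*x - y - 1, f_y(x, y) = 2*x**2 - x + 3*y**2 + 2*y - 1.
  f_x(P) = 0, f_y(P) = 3 (gradient nonzero, so P is smooth).
Step 3: tangent line at P: 0·(x − -1) + 3·(y − -1) = 0.
Expanding: 3*y + 3 = 0.


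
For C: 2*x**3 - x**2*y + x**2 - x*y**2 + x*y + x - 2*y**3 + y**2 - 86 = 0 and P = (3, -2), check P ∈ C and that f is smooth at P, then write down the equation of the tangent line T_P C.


Tangent line at P: 67*x - 22*y - 245 = 0.

Step 1: f(3, -2) = 0, so P lies on C.
Step 2: partial derivatives
  f_x(x, y) = 6*x**2 - 2*x*y + 2*x - y**2 + y + 1, f_y(x, y) = -x**2 - 2*x*y + x - 6*y**2 + 2*y.
  f_x(P) = 67, f_y(P) = -22 (gradient nonzero, so P is smooth).
Step 3: tangent line at P: 67·(x − 3) + -22·(y − -2) = 0.
Expanding: 67*x - 22*y - 245 = 0.


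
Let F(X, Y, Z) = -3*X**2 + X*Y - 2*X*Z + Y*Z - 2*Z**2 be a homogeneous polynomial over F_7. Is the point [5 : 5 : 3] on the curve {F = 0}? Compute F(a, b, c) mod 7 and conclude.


F(5,5,3) ≡ 1 (mod 7); P is NOT on the curve.

Evaluate F(5, 5, 3) term-by-term (mod 7).
  -3*X**2 ↦ -3·25·1·1 = -75
  X*Y ↦ 1·5·5·1 = 25
  -2*X*Z ↦ -2·5·1·3 = -30
  Y*Z ↦ 1·1·5·3 = 15
  -2*Z**2 ↦ -2·1·1·9 = -18
Sum: F(5, 5, 3) = (-75) + (25) + (-30) + (15) + (-18) = -83.
Reducing mod 7: -83 ≡ 1 (mod 7).
Since F(a, b, c) ≡ 1 ≠ 0 (mod 7), P does NOT lie on the curve.


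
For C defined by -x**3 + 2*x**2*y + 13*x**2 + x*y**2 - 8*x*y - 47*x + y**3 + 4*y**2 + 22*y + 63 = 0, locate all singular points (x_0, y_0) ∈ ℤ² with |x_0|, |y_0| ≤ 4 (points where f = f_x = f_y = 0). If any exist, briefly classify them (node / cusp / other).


Singular points: {(3, -2)}; classification: cusp.

Compute partial derivatives:
  f_x = -3*x**2 + 4*x*y + 26*x + y**2 - 8*y - 47.
  f_y = 2*x**2 + 2*x*y - 8*x + 3*y**2 + 8*y + 22.
Scan x_0 ∈ {−4, ..., 4}. For each x_0, f_y(x_0, y) is a polynomial in y; find its integer roots y ∈ {−4, ..., 4}, then test f_x and f at those candidates.
  x = -4: f_y(-4, y) = 3*y**2 + 86; no integer root y with |y| ≤ 4.
  x = -3: f_y(-3, y) = 3*y**2 + 2*y + 64; no integer root y with |y| ≤ 4.
  x = -2: f_y(-2, y) = 3*y**2 + 4*y + 46; no integer root y with |y| ≤ 4.
  x = -1: f_y(-1, y) = 3*y**2 + 6*y + 32; no integer root y with |y| ≤ 4.
  x = 0: f_y(0, y) = 3*y**2 + 8*y + 22; no integer root y with |y| ≤ 4.
  x = 1: f_y(1, y) = 3*y**2 + 10*y + 16; no integer root y with |y| ≤ 4.
  x = 2: f_y(2, y) = 3*y**2 + 12*y + 14; no integer root y with |y| ≤ 4.
  x = 3: f_y(3, y) = 3*y**2 + 14*y + 16; vanishes at y ∈ {-2}. (3, -2): f_x = 0, f = 0 — SINGULAR.
  x = 4: f_y(4, y) = 3*y**2 + 16*y + 22; no integer root y with |y| ≤ 4.
Only singular point on the grid: (3, -2).
Classify: substitute x = 3 + u, y = -2 + v and expand: f = -u**3 + 2*u**2*v + u*v**2 + v**3 + v**2.
No constant or linear terms (consistent with a singular point). Quadratic part: v**2. Cubic part: -u**3 + 2*u**2*v + u*v**2 + v**3.
The quadratic part v**2 is a perfect square, so there is a single (double) tangent line v = 0, i.e. y = -2. Restricting the cubic part to that line (v = 0) leaves -u**3 ≠ 0, so f is not divisible by v and the branch is v² ≈ u**3 to lowest order — this is a cusp.
Classification: cusp.


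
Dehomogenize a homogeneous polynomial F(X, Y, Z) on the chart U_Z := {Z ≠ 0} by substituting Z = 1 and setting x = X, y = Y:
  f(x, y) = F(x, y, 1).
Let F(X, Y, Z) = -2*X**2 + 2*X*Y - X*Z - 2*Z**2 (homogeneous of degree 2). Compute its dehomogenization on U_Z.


f(x, y) = -2*x**2 + 2*x*y - x - 2

On U_Z we set Z = 1. Each monomial c·X^i·Y^j·Z^k in F becomes c·x^i·y^j·1^k = c·x^i·y^j.
Substituting Z = 1: F(X, Y, 1) = -2*x**2 + 2*x*y - x - 2.
Note: deg(f) ≤ deg(F) = 2; strict inequality happens when F is divisible by Z (lost terms).


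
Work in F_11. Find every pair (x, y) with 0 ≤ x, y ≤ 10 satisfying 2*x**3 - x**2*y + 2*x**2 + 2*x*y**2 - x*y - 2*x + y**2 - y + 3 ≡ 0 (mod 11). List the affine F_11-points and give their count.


Affine F_11-points: {(0, 6), (1, 2), (1, 10), (4, 1), (4, 5), (5, 2), (6, 0), (6, 5), (7, 3), (8, 5), (8, 9)}; count = 11.

For each of the 121 pairs (x, y) ∈ F_11², evaluate f(x, y) mod 11. Record the zeros.
  x = 0: [0↦3, 1↦3, 2↦5, 3↦9, 4↦4, 5↦1, 6↦0, 7↦1, 8↦4, 9↦9, 10↦5]  zeros at y ∈ {6}
  x = 1: [0↦5, 1↦5, 2↦0, 3↦1, 4↦8, 5↦10, 6↦7, 7↦10, 8↦8, 9↦1, 10↦0]  zeros at y ∈ {2, 10}
  x = 2: [0↦1, 1↦10, 2↦7, 3↦3, 4↦9, 5↦3, 6↦7, 7↦10, 8↦1, 9↦2, 10↦2]  zeros at y ∈ ∅
  x = 3: [0↦3, 1↦8, 2↦5, 3↦5, 4↦8, 5↦3, 6↦1, 7↦2, 8↦6, 9↦2, 10↦1]  zeros at y ∈ ∅
  x = 4: [0↦1, 1↦0, 2↦6, 3↦8, 4↦6, 5↦0, 6↦1, 7↦9, 8↦2, 9↦2, 10↦9]  zeros at y ∈ {1, 5}
  x = 5: [0↦7, 1↦9, 2↦0, 3↦2, 4↦4, 5↦6, 6↦8, 7↦10, 8↦1, 9↦3, 10↦5]  zeros at y ∈ {2}
  x = 6: [0↦0, 1↦3, 2↦10, 3↦10, 4↦3, 5↦0, 6↦1, 7↦6, 8↦4, 9↦6, 10↦1]  zeros at y ∈ {0, 5}
  x = 7: [0↦3, 1↦5, 2↦4, 3↦0, 4↦4, 5↦5, 6↦3, 7↦9, 8↦1, 9↦1, 10↦9]  zeros at y ∈ {3}
  x = 8: [0↦6, 1↦5, 2↦5, 3↦6, 4↦8, 5↦0, 6↦4, 7↦9, 8↦4, 9↦0, 10↦8]  zeros at y ∈ {5, 9}
  x = 9: [0↦10, 1↦4, 2↦3, 3↦7, 4↦5, 5↦8, 6↦5, 7↦7, 8↦3, 9↦4, 10↦10]  zeros at y ∈ ∅
  x = 10: [0↦5, 1↦3, 2↦10, 3↦4, 4↦7, 5↦8, 6↦7, 7↦4, 8↦10, 9↦3, 10↦5]  zeros at y ∈ ∅
Collecting zeros: affine points = {(0, 6), (1, 2), (1, 10), (4, 1), (4, 5), (5, 2), (6, 0), (6, 5), (7, 3), (8, 5), (8, 9)}.
Total count |C(F_11)_aff| = 11.


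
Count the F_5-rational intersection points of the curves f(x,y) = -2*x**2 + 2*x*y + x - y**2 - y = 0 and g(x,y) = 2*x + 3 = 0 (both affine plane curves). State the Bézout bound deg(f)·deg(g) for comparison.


Common zeros: ∅; count = 0; Bézout bound = 2.

deg(f) = 2, deg(g) = 1, so Bézout bound = 2.
Scan x ∈ F_5. For each x, list the y ∈ F_5 with f(x, y) ≡ 0 and those with g(x, y) ≡ 0 (mod 5); the common zeros in that column are the intersection.
  x = 0: f ≡ 0 at y ∈ {0, 4}; g ≡ 0 at y ∈ ∅; common: ∅.
  x = 1: f ≡ 0 at y ∈ ∅; g ≡ 0 at y ∈ {0, 1, 2, 3, 4}; common: ∅.
  x = 2: f ≡ 0 at y ∈ {4}; g ≡ 0 at y ∈ ∅; common: ∅.
  x = 3: f ≡ 0 at y ∈ {0}; g ≡ 0 at y ∈ ∅; common: ∅.
  x = 4: f ≡ 0 at y ∈ ∅; g ≡ 0 at y ∈ ∅; common: ∅.
Collecting: common zeros = ∅, so the count is 0.
Comparison with the Bézout bound: 0 ≤ 2 = deg(f)·deg(g), as expected for curves with no common component (the affine F_5-count falls short of the bound because intersections may lie at infinity, over extension fields, or carry multiplicity).


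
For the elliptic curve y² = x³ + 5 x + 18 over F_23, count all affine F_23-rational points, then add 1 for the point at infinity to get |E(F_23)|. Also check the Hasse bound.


Affine points = {(0, 8), (0, 15), (1, 1), (1, 22), (2, 6), (2, 17), (8, 8), (8, 15), (11, 1), (11, 22), (12, 9), (12, 14), (13, 7), (13, 16), (14, 7), (14, 16), (15, 8), (15, 15), (16, 10), (16, 13), (17, 5), (17, 18), (18, 11), (18, 12), (19, 7), (19, 16), (21, 0), (22, 9), (22, 14)}; affine count = 29; |E(F_23)| = 30.

Discriminant check: Δ ∝ 4a³ + 27b² = 4·5³ + 27·18² = 4·125 + 27·324 ≡ 2 (mod 23). Nonzero ⇒ E is nonsingular.
For each x ∈ F_23, compute rhs = x³ + 5·x + 18 mod 23, then count y ∈ F_23 with y² ≡ rhs.
  x = 0: rhs = 18, matching y values: 8, 15 (2 points).
  x = 1: rhs = 1, matching y values: 1, 22 (2 points).
  x = 2: rhs = 13, matching y values: 6, 17 (2 points).
  x = 3: rhs = 14, matching y values: none (0 points).
  x = 4: rhs = 10, matching y values: none (0 points).
  x = 5: rhs = 7, matching y values: none (0 points).
  x = 6: rhs = 11, matching y values: none (0 points).
  x = 7: rhs = 5, matching y values: none (0 points).
  x = 8: rhs = 18, matching y values: 8, 15 (2 points).
  x = 9: rhs = 10, matching y values: none (0 points).
  x = 10: rhs = 10, matching y values: none (0 points).
  x = 11: rhs = 1, matching y values: 1, 22 (2 points).
  x = 12: rhs = 12, matching y values: 9, 14 (2 points).
  x = 13: rhs = 3, matching y values: 7, 16 (2 points).
  x = 14: rhs = 3, matching y values: 7, 16 (2 points).
  x = 15: rhs = 18, matching y values: 8, 15 (2 points).
  x = 16: rhs = 8, matching y values: 10, 13 (2 points).
  x = 17: rhs = 2, matching y values: 5, 18 (2 points).
  x = 18: rhs = 6, matching y values: 11, 12 (2 points).
  x = 19: rhs = 3, matching y values: 7, 16 (2 points).
  x = 20: rhs = 22, matching y values: none (0 points).
  x = 21: rhs = 0, matching y values: 0 (1 points).
  x = 22: rhs = 12, matching y values: 9, 14 (2 points).
Total affine count: 29.
Full point count |E(F_23)| = 29 + 1 = 30.
Hasse bound: |30 − (23+1)| = |6| = 6 ≤ 2√23 ≈ 9.5917 ✓.


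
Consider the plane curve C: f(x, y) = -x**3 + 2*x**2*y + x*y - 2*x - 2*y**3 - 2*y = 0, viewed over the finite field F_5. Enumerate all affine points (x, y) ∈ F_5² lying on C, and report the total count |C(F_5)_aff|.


Affine F_5-points: {(0, 0), (0, 2), (0, 3), (3, 3), (3, 4), (4, 1), (4, 2)}; count = 7.

For each of the 25 pairs (x, y) ∈ F_5², evaluate f(x, y) mod 5. Record the zeros.
  x = 0: [0↦0, 1↦1, 2↦0, 3↦0, 4↦4]  zeros at y ∈ {0, 2, 3}
  x = 1: [0↦2, 1↦1, 2↦3, 3↦1, 4↦3]  zeros at y ∈ ∅
  x = 2: [0↦3, 1↦4, 2↦3, 3↦3, 4↦2]  zeros at y ∈ ∅
  x = 3: [0↦2, 1↦4, 2↦4, 3↦0, 4↦0]  zeros at y ∈ {3, 4}
  x = 4: [0↦3, 1↦0, 2↦0, 3↦1, 4↦1]  zeros at y ∈ {1, 2}
Collecting zeros: affine points = {(0, 0), (0, 2), (0, 3), (3, 3), (3, 4), (4, 1), (4, 2)}.
Total count |C(F_5)_aff| = 7.


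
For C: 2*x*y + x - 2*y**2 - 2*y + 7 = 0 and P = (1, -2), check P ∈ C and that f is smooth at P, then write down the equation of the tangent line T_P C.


Tangent line at P: -3*x + 8*y + 19 = 0.

Step 1: f(1, -2) = 0, so P lies on C.
Step 2: partial derivatives
  f_x(x, y) = 2*y + 1, f_y(x, y) = 2*x - 4*y - 2.
  f_x(P) = -3, f_y(P) = 8 (gradient nonzero, so P is smooth).
Step 3: tangent line at P: -3·(x − 1) + 8·(y − -2) = 0.
Expanding: -3*x + 8*y + 19 = 0.


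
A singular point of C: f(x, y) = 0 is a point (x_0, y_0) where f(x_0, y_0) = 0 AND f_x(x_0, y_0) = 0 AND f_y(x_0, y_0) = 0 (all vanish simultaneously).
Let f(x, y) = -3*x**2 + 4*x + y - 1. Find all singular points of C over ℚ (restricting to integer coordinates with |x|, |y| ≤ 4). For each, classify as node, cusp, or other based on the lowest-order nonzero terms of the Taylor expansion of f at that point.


No singular points in the scanned grid; C is smooth there.

Compute partial derivatives:
  f_x = 4 - 6*x.
  f_y = 1.
f_y = 1 is a nonzero constant, so f_y never vanishes: no point (x, y) can satisfy f = f_x = f_y = 0. In particular no (x, y) ∈ {−4, ..., 4}² is singular; the curve is smooth.


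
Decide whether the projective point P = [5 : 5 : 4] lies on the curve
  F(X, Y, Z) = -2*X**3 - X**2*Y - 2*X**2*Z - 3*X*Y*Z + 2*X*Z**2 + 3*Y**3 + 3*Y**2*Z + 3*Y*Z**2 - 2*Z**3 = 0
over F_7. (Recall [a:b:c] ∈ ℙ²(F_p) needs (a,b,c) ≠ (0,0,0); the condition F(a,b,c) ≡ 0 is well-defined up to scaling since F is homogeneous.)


F(5,5,4) ≡ 2 (mod 7); P is NOT on the curve.

Evaluate F(5, 5, 4) term-by-term (mod 7).
  -2*X**3 ↦ -2·125·1·1 = -250
  -X**2*Y ↦ -1·25·5·1 = -125
  -2*X**2*Z ↦ -2·25·1·4 = -200
  -3*X*Y*Z ↦ -3·5·5·4 = -300
  2*X*Z**2 ↦ 2·5·1·16 = 160
  3*Y**3 ↦ 3·1·125·1 = 375
  3*Y**2*Z ↦ 3·1·25·4 = 300
  3*Y*Z**2 ↦ 3·1·5·16 = 240
  -2*Z**3 ↦ -2·1·1·64 = -128
Sum: F(5, 5, 4) = (-250) + (-125) + (-200) + (-300) + (160) + (375) + (300) + (240) + (-128) = 72.
Reducing mod 7: 72 ≡ 2 (mod 7).
Since F(a, b, c) ≡ 2 ≠ 0 (mod 7), P does NOT lie on the curve.


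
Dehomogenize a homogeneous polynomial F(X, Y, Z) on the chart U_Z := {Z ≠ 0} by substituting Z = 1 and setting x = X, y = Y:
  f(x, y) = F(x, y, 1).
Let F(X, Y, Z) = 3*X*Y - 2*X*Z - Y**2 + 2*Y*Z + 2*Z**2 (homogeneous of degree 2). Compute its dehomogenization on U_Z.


f(x, y) = 3*x*y - 2*x - y**2 + 2*y + 2

On U_Z we set Z = 1. Each monomial c·X^i·Y^j·Z^k in F becomes c·x^i·y^j·1^k = c·x^i·y^j.
Substituting Z = 1: F(X, Y, 1) = 3*x*y - 2*x - y**2 + 2*y + 2.
Note: deg(f) ≤ deg(F) = 2; strict inequality happens when F is divisible by Z (lost terms).


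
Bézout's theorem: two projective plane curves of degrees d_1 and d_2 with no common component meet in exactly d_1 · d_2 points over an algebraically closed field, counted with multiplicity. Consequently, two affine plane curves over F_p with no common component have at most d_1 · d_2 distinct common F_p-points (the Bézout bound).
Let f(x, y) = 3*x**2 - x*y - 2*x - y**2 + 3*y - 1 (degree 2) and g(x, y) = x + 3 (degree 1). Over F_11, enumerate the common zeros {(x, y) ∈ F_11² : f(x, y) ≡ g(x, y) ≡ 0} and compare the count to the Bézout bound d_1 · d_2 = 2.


Common zeros: ∅; count = 0; Bézout bound = 2.

deg(f) = 2, deg(g) = 1, so Bézout bound = 2.
Scan x ∈ F_11. For each x, list the y ∈ F_11 with f(x, y) ≡ 0 and those with g(x, y) ≡ 0 (mod 11); the common zeros in that column are the intersection.
  x = 0: f ≡ 0 at y ∈ {5, 9}; g ≡ 0 at y ∈ ∅; common: ∅.
  x = 1: f ≡ 0 at y ∈ {0, 2}; g ≡ 0 at y ∈ ∅; common: ∅.
  x = 2: f ≡ 0 at y ∈ ∅; g ≡ 0 at y ∈ ∅; common: ∅.
  x = 3: f ≡ 0 at y ∈ {3, 8}; g ≡ 0 at y ∈ ∅; common: ∅.
  x = 4: f ≡ 0 at y ∈ {2, 8}; g ≡ 0 at y ∈ ∅; common: ∅.
  x = 5: f ≡ 0 at y ∈ ∅; g ≡ 0 at y ∈ ∅; common: ∅.
  x = 6: f ≡ 0 at y ∈ {3, 5}; g ≡ 0 at y ∈ ∅; common: ∅.
  x = 7: f ≡ 0 at y ∈ {0, 7}; g ≡ 0 at y ∈ ∅; common: ∅.
  x = 8: f ≡ 0 at y ∈ ∅; g ≡ 0 at y ∈ {0, 1, 2, 3, 4, 5, 6, 7, 8, 9, 10}; common: ∅.
  x = 9: f ≡ 0 at y ∈ ∅; g ≡ 0 at y ∈ ∅; common: ∅.
  x = 10: f ≡ 0 at y ∈ ∅; g ≡ 0 at y ∈ ∅; common: ∅.
Collecting: common zeros = ∅, so the count is 0.
Comparison with the Bézout bound: 0 ≤ 2 = deg(f)·deg(g), as expected for curves with no common component (the affine F_11-count falls short of the bound because intersections may lie at infinity, over extension fields, or carry multiplicity).


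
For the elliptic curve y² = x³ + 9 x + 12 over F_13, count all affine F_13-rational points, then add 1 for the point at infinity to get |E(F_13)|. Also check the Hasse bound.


Affine points = {(0, 5), (0, 8), (1, 3), (1, 10), (2, 5), (2, 8), (3, 1), (3, 12), (5, 0), (6, 3), (6, 10), (9, 4), (9, 9), (10, 6), (10, 7), (11, 5), (11, 8)}; affine count = 17; |E(F_13)| = 18.

Discriminant check: Δ ∝ 4a³ + 27b² = 4·9³ + 27·12² = 4·729 + 27·144 ≡ 5 (mod 13). Nonzero ⇒ E is nonsingular.
For each x ∈ F_13, compute rhs = x³ + 9·x + 12 mod 13, then count y ∈ F_13 with y² ≡ rhs.
  x = 0: rhs = 12, matching y values: 5, 8 (2 points).
  x = 1: rhs = 9, matching y values: 3, 10 (2 points).
  x = 2: rhs = 12, matching y values: 5, 8 (2 points).
  x = 3: rhs = 1, matching y values: 1, 12 (2 points).
  x = 4: rhs = 8, matching y values: none (0 points).
  x = 5: rhs = 0, matching y values: 0 (1 points).
  x = 6: rhs = 9, matching y values: 3, 10 (2 points).
  x = 7: rhs = 2, matching y values: none (0 points).
  x = 8: rhs = 11, matching y values: none (0 points).
  x = 9: rhs = 3, matching y values: 4, 9 (2 points).
  x = 10: rhs = 10, matching y values: 6, 7 (2 points).
  x = 11: rhs = 12, matching y values: 5, 8 (2 points).
  x = 12: rhs = 2, matching y values: none (0 points).
Total affine count: 17.
Full point count |E(F_13)| = 17 + 1 = 18.
Hasse bound: |18 − (13+1)| = |4| = 4 ≤ 2√13 ≈ 7.2111 ✓.


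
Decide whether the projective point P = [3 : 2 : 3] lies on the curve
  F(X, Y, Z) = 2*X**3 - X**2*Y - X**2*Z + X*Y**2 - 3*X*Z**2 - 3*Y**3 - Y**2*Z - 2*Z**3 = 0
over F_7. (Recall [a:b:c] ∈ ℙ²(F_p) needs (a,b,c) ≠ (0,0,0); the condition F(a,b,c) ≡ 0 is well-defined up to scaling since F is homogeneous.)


F(3,2,3) ≡ 4 (mod 7); P is NOT on the curve.

Evaluate F(3, 2, 3) term-by-term (mod 7).
  2*X**3 ↦ 2·27·1·1 = 54
  -X**2*Y ↦ -1·9·2·1 = -18
  -X**2*Z ↦ -1·9·1·3 = -27
  X*Y**2 ↦ 1·3·4·1 = 12
  -3*X*Z**2 ↦ -3·3·1·9 = -81
  -3*Y**3 ↦ -3·1·8·1 = -24
  -Y**2*Z ↦ -1·1·4·3 = -12
  -2*Z**3 ↦ -2·1·1·27 = -54
Sum: F(3, 2, 3) = (54) + (-18) + (-27) + (12) + (-81) + (-24) + (-12) + (-54) = -150.
Reducing mod 7: -150 ≡ 4 (mod 7).
Since F(a, b, c) ≡ 4 ≠ 0 (mod 7), P does NOT lie on the curve.


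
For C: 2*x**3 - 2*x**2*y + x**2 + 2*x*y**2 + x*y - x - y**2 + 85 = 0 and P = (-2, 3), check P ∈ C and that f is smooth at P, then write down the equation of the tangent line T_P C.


Tangent line at P: 64*x - 40*y + 248 = 0.

Step 1: f(-2, 3) = 0, so P lies on C.
Step 2: partial derivatives
  f_x(x, y) = 6*x**2 - 4*x*y + 2*x + 2*y**2 + y - 1, f_y(x, y) = -2*x**2 + 4*x*y + x - 2*y.
  f_x(P) = 64, f_y(P) = -40 (gradient nonzero, so P is smooth).
Step 3: tangent line at P: 64·(x − -2) + -40·(y − 3) = 0.
Expanding: 64*x - 40*y + 248 = 0.


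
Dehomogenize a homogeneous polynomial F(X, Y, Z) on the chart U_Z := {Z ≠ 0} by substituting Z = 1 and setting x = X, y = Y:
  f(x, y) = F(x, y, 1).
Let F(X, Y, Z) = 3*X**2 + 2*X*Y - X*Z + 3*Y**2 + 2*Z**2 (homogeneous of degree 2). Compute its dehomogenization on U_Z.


f(x, y) = 3*x**2 + 2*x*y - x + 3*y**2 + 2

On U_Z we set Z = 1. Each monomial c·X^i·Y^j·Z^k in F becomes c·x^i·y^j·1^k = c·x^i·y^j.
Substituting Z = 1: F(X, Y, 1) = 3*x**2 + 2*x*y - x + 3*y**2 + 2.
Note: deg(f) ≤ deg(F) = 2; strict inequality happens when F is divisible by Z (lost terms).


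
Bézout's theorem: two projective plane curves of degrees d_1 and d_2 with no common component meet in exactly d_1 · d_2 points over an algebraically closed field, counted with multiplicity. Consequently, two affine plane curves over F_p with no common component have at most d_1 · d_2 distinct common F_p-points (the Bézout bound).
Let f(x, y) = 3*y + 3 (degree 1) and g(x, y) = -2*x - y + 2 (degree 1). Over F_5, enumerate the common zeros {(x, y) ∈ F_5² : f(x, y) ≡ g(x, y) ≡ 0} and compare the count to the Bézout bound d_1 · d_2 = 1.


Common zeros: {(4, 4)}; count = 1; Bézout bound = 1.

deg(f) = 1, deg(g) = 1, so Bézout bound = 1.
Scan x ∈ F_5. For each x, list the y ∈ F_5 with f(x, y) ≡ 0 and those with g(x, y) ≡ 0 (mod 5); the common zeros in that column are the intersection.
  x = 0: f ≡ 0 at y ∈ {4}; g ≡ 0 at y ∈ {2}; common: ∅.
  x = 1: f ≡ 0 at y ∈ {4}; g ≡ 0 at y ∈ {0}; common: ∅.
  x = 2: f ≡ 0 at y ∈ {4}; g ≡ 0 at y ∈ {3}; common: ∅.
  x = 3: f ≡ 0 at y ∈ {4}; g ≡ 0 at y ∈ {1}; common: ∅.
  x = 4: f ≡ 0 at y ∈ {4}; g ≡ 0 at y ∈ {4}; common: {4}.
Collecting: common zeros = {(4, 4)}, so the count is 1.
Comparison with the Bézout bound: 1 ≤ 1 = deg(f)·deg(g), as expected for curves with no common component (the bound is attained).
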